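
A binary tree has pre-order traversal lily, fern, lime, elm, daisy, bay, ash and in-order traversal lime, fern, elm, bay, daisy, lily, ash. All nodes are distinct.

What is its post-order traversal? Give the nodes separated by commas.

lime, bay, daisy, elm, fern, ash, lily

The first element of pre-order is the root; it splits in-order into left and right subtrees.
Root lily: left subtree has 5 nodes {lime, fern, elm, bay, daisy}, right has 1 {ash}.
  Root fern: left subtree has 1 node {lime}, right has 3 {elm, bay, daisy}.
    Root elm: left subtree has 0 nodes { }, right has 2 {bay, daisy}.
      Root daisy: left subtree has 1 node {bay}, right has 0 { }.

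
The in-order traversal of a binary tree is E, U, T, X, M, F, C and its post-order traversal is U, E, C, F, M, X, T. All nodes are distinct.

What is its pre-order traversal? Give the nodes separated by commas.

T, E, U, X, M, F, C

The last element of post-order is the root; it splits in-order into left and right subtrees.
Root T: left subtree has 2 nodes {E, U}, right has 4 {X, M, F, C}.
  Root E: left subtree has 0 nodes { }, right has 1 {U}.
  Root X: left subtree has 0 nodes { }, right has 3 {M, F, C}.
    Root M: left subtree has 0 nodes { }, right has 2 {F, C}.
      Root F: left subtree has 0 nodes { }, right has 1 {C}.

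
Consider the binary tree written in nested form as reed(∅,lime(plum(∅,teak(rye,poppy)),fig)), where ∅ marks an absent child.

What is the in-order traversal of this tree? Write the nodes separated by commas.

In-order visits the left subtree, then the node, then the right subtree.
At reed: no left child.
Visit reed.
At reed: go right to lime.
  At lime: go left to plum.
    At plum: no left child.
    Visit plum.
    At plum: go right to teak.
      At teak: go left to rye.
        rye is a leaf — visit rye.
      Visit teak.
      At teak: go right to poppy.
        poppy is a leaf — visit poppy.
  Visit lime.
  At lime: go right to fig.
    fig is a leaf — visit fig.

reed, plum, rye, teak, poppy, lime, fig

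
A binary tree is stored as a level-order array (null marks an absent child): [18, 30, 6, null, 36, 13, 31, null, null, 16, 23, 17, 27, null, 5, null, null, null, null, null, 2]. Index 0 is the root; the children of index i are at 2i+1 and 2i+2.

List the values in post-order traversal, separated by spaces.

Post-order visits the left subtree, then the right subtree, then the node.
At 18: go left to 30.
  At 30: no left child.
  At 30: go right to 36.
    At 36: go left to 16.
      At 16: no left child.
      At 16: go right to 2.
        2 is a leaf — visit 2.
      Visit 16.
    At 36: go right to 23.
      23 is a leaf — visit 23.
    Visit 36.
  Visit 30.
At 18: go right to 6.
  At 6: go left to 13.
    At 13: go left to 17.
      17 is a leaf — visit 17.
    At 13: go right to 27.
      27 is a leaf — visit 27.
    Visit 13.
  At 6: go right to 31.
    At 31: no left child.
    At 31: go right to 5.
      5 is a leaf — visit 5.
    Visit 31.
  Visit 6.
Visit 18.

2 16 23 36 30 17 27 13 5 31 6 18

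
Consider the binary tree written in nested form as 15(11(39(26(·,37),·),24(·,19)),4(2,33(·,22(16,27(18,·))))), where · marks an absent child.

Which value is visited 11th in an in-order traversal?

16

In-order visits the left subtree, then the node, then the right subtree.
At 15: go left to 11.
  At 11: go left to 39.
    At 39: go left to 26.
      At 26: no left child.
      Visit 26.
      At 26: go right to 37.
        37 is a leaf — visit 37.
    Visit 39.
    At 39: no right child.
  Visit 11.
  At 11: go right to 24.
    At 24: no left child.
    Visit 24.
    At 24: go right to 19.
      19 is a leaf — visit 19.
Visit 15.
At 15: go right to 4.
  At 4: go left to 2.
    2 is a leaf — visit 2.
  Visit 4.
  At 4: go right to 33.
    At 33: no left child.
    Visit 33.
    At 33: go right to 22.
      At 22: go left to 16.
        16 is a leaf — visit 16.
      Visit 22.
      At 22: go right to 27.
        At 27: go left to 18.
          18 is a leaf — visit 18.
        Visit 27.
        At 27: no right child.
Full in-order sequence: 26, 37, 39, 11, 24, 19, 15, 2, 4, 33, 16, 22, 18, 27.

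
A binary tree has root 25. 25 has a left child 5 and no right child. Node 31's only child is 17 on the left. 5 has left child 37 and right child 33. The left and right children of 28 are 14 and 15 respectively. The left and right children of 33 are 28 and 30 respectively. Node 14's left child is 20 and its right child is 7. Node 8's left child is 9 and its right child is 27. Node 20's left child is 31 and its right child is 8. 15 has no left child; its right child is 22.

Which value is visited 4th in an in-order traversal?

In-order visits the left subtree, then the node, then the right subtree.
At 25: go left to 5.
  At 5: go left to 37.
    37 is a leaf — visit 37.
  Visit 5.
  At 5: go right to 33.
    At 33: go left to 28.
      At 28: go left to 14.
        At 14: go left to 20.
          At 20: go left to 31.
            At 31: go left to 17.
              17 is a leaf — visit 17.
            Visit 31.
            At 31: no right child.
          Visit 20.
          At 20: go right to 8.
            At 8: go left to 9.
              9 is a leaf — visit 9.
            Visit 8.
            At 8: go right to 27.
              27 is a leaf — visit 27.
        Visit 14.
        At 14: go right to 7.
          7 is a leaf — visit 7.
      Visit 28.
      At 28: go right to 15.
        At 15: no left child.
        Visit 15.
        At 15: go right to 22.
          22 is a leaf — visit 22.
    Visit 33.
    At 33: go right to 30.
      30 is a leaf — visit 30.
Visit 25.
At 25: no right child.
Full in-order sequence: 37, 5, 17, 31, 20, 9, 8, 27, 14, 7, 28, 15, 22, 33, 30, 25.

31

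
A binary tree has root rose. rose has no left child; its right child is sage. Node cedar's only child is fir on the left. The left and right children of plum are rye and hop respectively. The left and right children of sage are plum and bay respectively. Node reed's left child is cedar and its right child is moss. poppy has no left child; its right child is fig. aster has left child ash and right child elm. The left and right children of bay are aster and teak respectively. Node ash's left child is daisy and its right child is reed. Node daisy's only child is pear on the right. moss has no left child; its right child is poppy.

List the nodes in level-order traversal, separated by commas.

rose, sage, plum, bay, rye, hop, aster, teak, ash, elm, daisy, reed, pear, cedar, moss, fir, poppy, fig

Level-order visits nodes level by level from the root, left to right within each level.
Level 0: rose
Level 1: sage
Level 2: plum, bay
Level 3: rye, hop, aster, teak
Level 4: ash, elm
Level 5: daisy, reed
Level 6: pear, cedar, moss
Level 7: fir, poppy
Level 8: fig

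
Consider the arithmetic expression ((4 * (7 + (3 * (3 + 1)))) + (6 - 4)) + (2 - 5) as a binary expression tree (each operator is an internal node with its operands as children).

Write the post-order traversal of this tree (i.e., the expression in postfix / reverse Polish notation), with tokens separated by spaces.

4 7 3 3 1 + * + * 6 4 - + 2 5 - +

Post-order on an expression tree gives postfix notation: for each operator, emit left operand, right operand, then the operator.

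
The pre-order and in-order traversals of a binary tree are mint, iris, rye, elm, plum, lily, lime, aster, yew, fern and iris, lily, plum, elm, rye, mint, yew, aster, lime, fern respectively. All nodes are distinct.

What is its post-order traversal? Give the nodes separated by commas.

The first element of pre-order is the root; it splits in-order into left and right subtrees.
Root mint: left subtree has 5 nodes {iris, lily, plum, elm, rye}, right has 4 {yew, aster, lime, fern}.
  Root iris: left subtree has 0 nodes { }, right has 4 {lily, plum, elm, rye}.
    Root rye: left subtree has 3 nodes {lily, plum, elm}, right has 0 { }.
      Root elm: left subtree has 2 nodes {lily, plum}, right has 0 { }.
        Root plum: left subtree has 1 node {lily}, right has 0 { }.
  Root lime: left subtree has 2 nodes {yew, aster}, right has 1 {fern}.
    Root aster: left subtree has 1 node {yew}, right has 0 { }.

lily, plum, elm, rye, iris, yew, aster, fern, lime, mint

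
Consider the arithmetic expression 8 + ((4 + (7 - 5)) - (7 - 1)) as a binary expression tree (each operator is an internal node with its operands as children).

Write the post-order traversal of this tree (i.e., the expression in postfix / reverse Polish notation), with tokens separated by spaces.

Post-order on an expression tree gives postfix notation: for each operator, emit left operand, right operand, then the operator.

8 4 7 5 - + 7 1 - - +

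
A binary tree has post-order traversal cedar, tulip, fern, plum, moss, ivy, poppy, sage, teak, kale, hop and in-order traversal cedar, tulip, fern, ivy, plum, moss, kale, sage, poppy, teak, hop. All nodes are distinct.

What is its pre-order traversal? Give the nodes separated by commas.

hop, kale, ivy, fern, tulip, cedar, moss, plum, teak, sage, poppy

The last element of post-order is the root; it splits in-order into left and right subtrees.
Root hop: left subtree has 10 nodes {cedar, tulip, fern, ivy, plum, moss, kale, sage, poppy, teak}, right has 0 { }.
  Root kale: left subtree has 6 nodes {cedar, tulip, fern, ivy, plum, moss}, right has 3 {sage, poppy, teak}.
    Root ivy: left subtree has 3 nodes {cedar, tulip, fern}, right has 2 {plum, moss}.
      Root fern: left subtree has 2 nodes {cedar, tulip}, right has 0 { }.
        Root tulip: left subtree has 1 node {cedar}, right has 0 { }.
      Root moss: left subtree has 1 node {plum}, right has 0 { }.
    Root teak: left subtree has 2 nodes {sage, poppy}, right has 0 { }.
      Root sage: left subtree has 0 nodes { }, right has 1 {poppy}.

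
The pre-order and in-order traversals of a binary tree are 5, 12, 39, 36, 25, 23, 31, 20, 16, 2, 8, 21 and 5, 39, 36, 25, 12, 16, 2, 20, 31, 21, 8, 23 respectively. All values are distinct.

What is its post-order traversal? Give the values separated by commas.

The first element of pre-order is the root; it splits in-order into left and right subtrees.
Root 5: left subtree has 0 nodes { }, right has 11 {39, 36, 25, 12, 16, 2, 20, 31, 21, 8, 23}.
  Root 12: left subtree has 3 nodes {39, 36, 25}, right has 7 {16, 2, 20, 31, 21, 8, 23}.
    Root 39: left subtree has 0 nodes { }, right has 2 {36, 25}.
      Root 36: left subtree has 0 nodes { }, right has 1 {25}.
    Root 23: left subtree has 6 nodes {16, 2, 20, 31, 21, 8}, right has 0 { }.
      Root 31: left subtree has 3 nodes {16, 2, 20}, right has 2 {21, 8}.
        Root 20: left subtree has 2 nodes {16, 2}, right has 0 { }.
          Root 16: left subtree has 0 nodes { }, right has 1 {2}.
        Root 8: left subtree has 1 node {21}, right has 0 { }.

25, 36, 39, 2, 16, 20, 21, 8, 31, 23, 12, 5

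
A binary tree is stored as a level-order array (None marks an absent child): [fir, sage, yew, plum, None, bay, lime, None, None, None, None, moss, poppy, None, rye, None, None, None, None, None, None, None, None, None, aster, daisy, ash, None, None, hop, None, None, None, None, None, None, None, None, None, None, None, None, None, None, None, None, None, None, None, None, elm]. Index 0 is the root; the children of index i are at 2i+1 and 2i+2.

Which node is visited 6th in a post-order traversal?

daisy

Post-order visits the left subtree, then the right subtree, then the node.
At fir: go left to sage.
  At sage: go left to plum.
    plum is a leaf — visit plum.
  At sage: no right child.
  Visit sage.
At fir: go right to yew.
  At yew: go left to bay.
    At bay: go left to moss.
      At moss: no left child.
      At moss: go right to aster.
        At aster: no left child.
        At aster: go right to elm.
          elm is a leaf — visit elm.
        Visit aster.
      Visit moss.
    At bay: go right to poppy.
      At poppy: go left to daisy.
        daisy is a leaf — visit daisy.
      At poppy: go right to ash.
        ash is a leaf — visit ash.
      Visit poppy.
    Visit bay.
  At yew: go right to lime.
    At lime: no left child.
    At lime: go right to rye.
      At rye: go left to hop.
        hop is a leaf — visit hop.
      At rye: no right child.
      Visit rye.
    Visit lime.
  Visit yew.
Visit fir.
Full post-order sequence: plum, sage, elm, aster, moss, daisy, ash, poppy, bay, hop, rye, lime, yew, fir.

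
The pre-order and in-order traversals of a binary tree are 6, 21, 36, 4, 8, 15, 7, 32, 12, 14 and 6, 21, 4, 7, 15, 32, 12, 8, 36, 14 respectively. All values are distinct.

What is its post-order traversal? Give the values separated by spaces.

The first element of pre-order is the root; it splits in-order into left and right subtrees.
Root 6: left subtree has 0 nodes { }, right has 9 {21, 4, 7, 15, 32, 12, 8, 36, 14}.
  Root 21: left subtree has 0 nodes { }, right has 8 {4, 7, 15, 32, 12, 8, 36, 14}.
    Root 36: left subtree has 6 nodes {4, 7, 15, 32, 12, 8}, right has 1 {14}.
      Root 4: left subtree has 0 nodes { }, right has 5 {7, 15, 32, 12, 8}.
        Root 8: left subtree has 4 nodes {7, 15, 32, 12}, right has 0 { }.
          Root 15: left subtree has 1 node {7}, right has 2 {32, 12}.
            Root 32: left subtree has 0 nodes { }, right has 1 {12}.

7 12 32 15 8 4 14 36 21 6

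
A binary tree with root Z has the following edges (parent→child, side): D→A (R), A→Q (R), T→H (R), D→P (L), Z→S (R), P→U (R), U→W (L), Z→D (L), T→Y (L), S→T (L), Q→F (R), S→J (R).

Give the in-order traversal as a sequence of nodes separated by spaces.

In-order visits the left subtree, then the node, then the right subtree.
At Z: go left to D.
  At D: go left to P.
    At P: no left child.
    Visit P.
    At P: go right to U.
      At U: go left to W.
        W is a leaf — visit W.
      Visit U.
      At U: no right child.
  Visit D.
  At D: go right to A.
    At A: no left child.
    Visit A.
    At A: go right to Q.
      At Q: no left child.
      Visit Q.
      At Q: go right to F.
        F is a leaf — visit F.
Visit Z.
At Z: go right to S.
  At S: go left to T.
    At T: go left to Y.
      Y is a leaf — visit Y.
    Visit T.
    At T: go right to H.
      H is a leaf — visit H.
  Visit S.
  At S: go right to J.
    J is a leaf — visit J.

P W U D A Q F Z Y T H S J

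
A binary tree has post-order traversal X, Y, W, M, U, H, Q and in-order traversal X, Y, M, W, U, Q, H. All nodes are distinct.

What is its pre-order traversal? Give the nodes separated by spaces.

The last element of post-order is the root; it splits in-order into left and right subtrees.
Root Q: left subtree has 5 nodes {X, Y, M, W, U}, right has 1 {H}.
  Root U: left subtree has 4 nodes {X, Y, M, W}, right has 0 { }.
    Root M: left subtree has 2 nodes {X, Y}, right has 1 {W}.
      Root Y: left subtree has 1 node {X}, right has 0 { }.

Q U M Y X W H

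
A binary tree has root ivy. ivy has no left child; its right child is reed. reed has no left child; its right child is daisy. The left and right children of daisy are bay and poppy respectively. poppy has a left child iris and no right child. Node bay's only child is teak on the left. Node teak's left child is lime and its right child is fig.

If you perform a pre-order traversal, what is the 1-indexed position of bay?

4

Pre-order visits the node, then its left subtree, then its right subtree.
Visit ivy.
At ivy: no left child.
At ivy: go right to reed.
  Visit reed.
  At reed: no left child.
  At reed: go right to daisy.
    Visit daisy.
    At daisy: go left to bay.
      Visit bay.
      At bay: go left to teak.
        Visit teak.
        At teak: go left to lime.
          lime is a leaf — visit lime.
        At teak: go right to fig.
          fig is a leaf — visit fig.
      At bay: no right child.
    At daisy: go right to poppy.
      Visit poppy.
      At poppy: go left to iris.
        iris is a leaf — visit iris.
      At poppy: no right child.
Full pre-order sequence: ivy, reed, daisy, bay, teak, lime, fig, poppy, iris.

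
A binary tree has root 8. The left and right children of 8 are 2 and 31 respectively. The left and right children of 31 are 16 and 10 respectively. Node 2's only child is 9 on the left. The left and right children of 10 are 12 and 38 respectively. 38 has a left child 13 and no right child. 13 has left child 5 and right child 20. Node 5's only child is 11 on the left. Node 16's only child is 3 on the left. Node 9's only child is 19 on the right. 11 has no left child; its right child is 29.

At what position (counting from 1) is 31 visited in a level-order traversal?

3

Level-order visits nodes level by level from the root, left to right within each level.
Level 0: 8
Level 1: 2, 31
Level 2: 9, 16, 10
Level 3: 19, 3, 12, 38
Level 4: 13
Level 5: 5, 20
Level 6: 11
Level 7: 29
Full level-order sequence: 8, 2, 31, 9, 16, 10, 19, 3, 12, 38, 13, 5, 20, 11, 29.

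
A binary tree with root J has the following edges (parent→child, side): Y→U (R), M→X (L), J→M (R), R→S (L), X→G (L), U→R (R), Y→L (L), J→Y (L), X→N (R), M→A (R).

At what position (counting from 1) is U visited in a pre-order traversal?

Pre-order visits the node, then its left subtree, then its right subtree.
Visit J.
At J: go left to Y.
  Visit Y.
  At Y: go left to L.
    L is a leaf — visit L.
  At Y: go right to U.
    Visit U.
    At U: no left child.
    At U: go right to R.
      Visit R.
      At R: go left to S.
        S is a leaf — visit S.
      At R: no right child.
At J: go right to M.
  Visit M.
  At M: go left to X.
    Visit X.
    At X: go left to G.
      G is a leaf — visit G.
    At X: go right to N.
      N is a leaf — visit N.
  At M: go right to A.
    A is a leaf — visit A.
Full pre-order sequence: J, Y, L, U, R, S, M, X, G, N, A.

4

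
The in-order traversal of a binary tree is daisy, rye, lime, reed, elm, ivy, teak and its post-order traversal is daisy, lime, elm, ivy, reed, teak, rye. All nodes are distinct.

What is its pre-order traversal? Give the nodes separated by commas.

The last element of post-order is the root; it splits in-order into left and right subtrees.
Root rye: left subtree has 1 node {daisy}, right has 5 {lime, reed, elm, ivy, teak}.
  Root teak: left subtree has 4 nodes {lime, reed, elm, ivy}, right has 0 { }.
    Root reed: left subtree has 1 node {lime}, right has 2 {elm, ivy}.
      Root ivy: left subtree has 1 node {elm}, right has 0 { }.

rye, daisy, teak, reed, lime, ivy, elm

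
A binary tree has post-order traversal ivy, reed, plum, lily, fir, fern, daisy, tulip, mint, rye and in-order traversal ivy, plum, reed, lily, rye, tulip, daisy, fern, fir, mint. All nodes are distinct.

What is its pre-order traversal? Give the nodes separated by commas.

rye, lily, plum, ivy, reed, mint, tulip, daisy, fern, fir

The last element of post-order is the root; it splits in-order into left and right subtrees.
Root rye: left subtree has 4 nodes {ivy, plum, reed, lily}, right has 5 {tulip, daisy, fern, fir, mint}.
  Root lily: left subtree has 3 nodes {ivy, plum, reed}, right has 0 { }.
    Root plum: left subtree has 1 node {ivy}, right has 1 {reed}.
  Root mint: left subtree has 4 nodes {tulip, daisy, fern, fir}, right has 0 { }.
    Root tulip: left subtree has 0 nodes { }, right has 3 {daisy, fern, fir}.
      Root daisy: left subtree has 0 nodes { }, right has 2 {fern, fir}.
        Root fern: left subtree has 0 nodes { }, right has 1 {fir}.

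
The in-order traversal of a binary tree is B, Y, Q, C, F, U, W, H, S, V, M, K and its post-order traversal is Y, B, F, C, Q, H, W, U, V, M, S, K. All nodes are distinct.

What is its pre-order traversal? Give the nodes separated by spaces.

The last element of post-order is the root; it splits in-order into left and right subtrees.
Root K: left subtree has 11 nodes {B, Y, Q, C, F, U, W, H, S, V, M}, right has 0 { }.
  Root S: left subtree has 8 nodes {B, Y, Q, C, F, U, W, H}, right has 2 {V, M}.
    Root U: left subtree has 5 nodes {B, Y, Q, C, F}, right has 2 {W, H}.
      Root Q: left subtree has 2 nodes {B, Y}, right has 2 {C, F}.
        Root B: left subtree has 0 nodes { }, right has 1 {Y}.
        Root C: left subtree has 0 nodes { }, right has 1 {F}.
      Root W: left subtree has 0 nodes { }, right has 1 {H}.
    Root M: left subtree has 1 node {V}, right has 0 { }.

K S U Q B Y C F W H M V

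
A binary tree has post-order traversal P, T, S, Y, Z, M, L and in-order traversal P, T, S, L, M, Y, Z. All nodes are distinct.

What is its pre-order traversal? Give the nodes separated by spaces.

The last element of post-order is the root; it splits in-order into left and right subtrees.
Root L: left subtree has 3 nodes {P, T, S}, right has 3 {M, Y, Z}.
  Root S: left subtree has 2 nodes {P, T}, right has 0 { }.
    Root T: left subtree has 1 node {P}, right has 0 { }.
  Root M: left subtree has 0 nodes { }, right has 2 {Y, Z}.
    Root Z: left subtree has 1 node {Y}, right has 0 { }.

L S T P M Z Y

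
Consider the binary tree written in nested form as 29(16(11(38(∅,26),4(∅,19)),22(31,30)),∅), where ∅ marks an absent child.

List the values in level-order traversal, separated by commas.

29, 16, 11, 22, 38, 4, 31, 30, 26, 19

Level-order visits nodes level by level from the root, left to right within each level.
Level 0: 29
Level 1: 16
Level 2: 11, 22
Level 3: 38, 4, 31, 30
Level 4: 26, 19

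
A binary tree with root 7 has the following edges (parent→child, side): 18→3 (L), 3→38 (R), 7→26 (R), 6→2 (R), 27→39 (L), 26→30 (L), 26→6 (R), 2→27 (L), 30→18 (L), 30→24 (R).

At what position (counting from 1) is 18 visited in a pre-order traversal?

Pre-order visits the node, then its left subtree, then its right subtree.
Visit 7.
At 7: no left child.
At 7: go right to 26.
  Visit 26.
  At 26: go left to 30.
    Visit 30.
    At 30: go left to 18.
      Visit 18.
      At 18: go left to 3.
        Visit 3.
        At 3: no left child.
        At 3: go right to 38.
          38 is a leaf — visit 38.
      At 18: no right child.
    At 30: go right to 24.
      24 is a leaf — visit 24.
  At 26: go right to 6.
    Visit 6.
    At 6: no left child.
    At 6: go right to 2.
      Visit 2.
      At 2: go left to 27.
        Visit 27.
        At 27: go left to 39.
          39 is a leaf — visit 39.
        At 27: no right child.
      At 2: no right child.
Full pre-order sequence: 7, 26, 30, 18, 3, 38, 24, 6, 2, 27, 39.

4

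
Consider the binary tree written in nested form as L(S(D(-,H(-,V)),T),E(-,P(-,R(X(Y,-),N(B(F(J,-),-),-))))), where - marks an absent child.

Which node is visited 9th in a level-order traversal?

Level-order visits nodes level by level from the root, left to right within each level.
Level 0: L
Level 1: S, E
Level 2: D, T, P
Level 3: H, R
Level 4: V, X, N
Level 5: Y, B
Level 6: F
Level 7: J
Full level-order sequence: L, S, E, D, T, P, H, R, V, X, N, Y, B, F, J.

V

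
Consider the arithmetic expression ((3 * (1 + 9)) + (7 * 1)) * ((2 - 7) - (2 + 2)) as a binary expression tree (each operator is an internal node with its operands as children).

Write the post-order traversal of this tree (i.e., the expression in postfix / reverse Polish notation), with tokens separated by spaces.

3 1 9 + * 7 1 * + 2 7 - 2 2 + - *

Post-order on an expression tree gives postfix notation: for each operator, emit left operand, right operand, then the operator.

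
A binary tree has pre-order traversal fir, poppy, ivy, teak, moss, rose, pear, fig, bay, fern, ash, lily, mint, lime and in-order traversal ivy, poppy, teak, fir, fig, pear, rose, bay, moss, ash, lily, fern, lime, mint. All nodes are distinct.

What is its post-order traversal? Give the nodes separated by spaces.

ivy teak poppy fig pear bay rose lily ash lime mint fern moss fir

The first element of pre-order is the root; it splits in-order into left and right subtrees.
Root fir: left subtree has 3 nodes {ivy, poppy, teak}, right has 10 {fig, pear, rose, bay, moss, ash, lily, fern, lime, mint}.
  Root poppy: left subtree has 1 node {ivy}, right has 1 {teak}.
  Root moss: left subtree has 4 nodes {fig, pear, rose, bay}, right has 5 {ash, lily, fern, lime, mint}.
    Root rose: left subtree has 2 nodes {fig, pear}, right has 1 {bay}.
      Root pear: left subtree has 1 node {fig}, right has 0 { }.
    Root fern: left subtree has 2 nodes {ash, lily}, right has 2 {lime, mint}.
      Root ash: left subtree has 0 nodes { }, right has 1 {lily}.
      Root mint: left subtree has 1 node {lime}, right has 0 { }.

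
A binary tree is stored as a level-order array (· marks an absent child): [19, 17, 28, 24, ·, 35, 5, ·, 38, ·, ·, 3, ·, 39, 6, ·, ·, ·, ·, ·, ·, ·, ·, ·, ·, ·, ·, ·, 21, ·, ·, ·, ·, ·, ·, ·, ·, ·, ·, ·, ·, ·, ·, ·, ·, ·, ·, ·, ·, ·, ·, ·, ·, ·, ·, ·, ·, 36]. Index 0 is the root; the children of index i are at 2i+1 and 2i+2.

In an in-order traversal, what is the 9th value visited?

In-order visits the left subtree, then the node, then the right subtree.
At 19: go left to 17.
  At 17: go left to 24.
    At 24: no left child.
    Visit 24.
    At 24: go right to 38.
      38 is a leaf — visit 38.
  Visit 17.
  At 17: no right child.
Visit 19.
At 19: go right to 28.
  At 28: go left to 35.
    At 35: go left to 3.
      3 is a leaf — visit 3.
    Visit 35.
    At 35: no right child.
  Visit 28.
  At 28: go right to 5.
    At 5: go left to 39.
      At 39: no left child.
      Visit 39.
      At 39: go right to 21.
        At 21: go left to 36.
          36 is a leaf — visit 36.
        Visit 21.
        At 21: no right child.
    Visit 5.
    At 5: go right to 6.
      6 is a leaf — visit 6.
Full in-order sequence: 24, 38, 17, 19, 3, 35, 28, 39, 36, 21, 5, 6.

36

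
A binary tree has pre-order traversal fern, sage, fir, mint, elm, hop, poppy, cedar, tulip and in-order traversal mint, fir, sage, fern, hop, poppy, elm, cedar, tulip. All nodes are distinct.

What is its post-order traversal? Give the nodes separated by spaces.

The first element of pre-order is the root; it splits in-order into left and right subtrees.
Root fern: left subtree has 3 nodes {mint, fir, sage}, right has 5 {hop, poppy, elm, cedar, tulip}.
  Root sage: left subtree has 2 nodes {mint, fir}, right has 0 { }.
    Root fir: left subtree has 1 node {mint}, right has 0 { }.
  Root elm: left subtree has 2 nodes {hop, poppy}, right has 2 {cedar, tulip}.
    Root hop: left subtree has 0 nodes { }, right has 1 {poppy}.
    Root cedar: left subtree has 0 nodes { }, right has 1 {tulip}.

mint fir sage poppy hop tulip cedar elm fern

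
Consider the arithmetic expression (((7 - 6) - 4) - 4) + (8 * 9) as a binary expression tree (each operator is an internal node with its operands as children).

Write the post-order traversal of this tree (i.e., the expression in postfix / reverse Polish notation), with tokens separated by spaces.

7 6 - 4 - 4 - 8 9 * +

Post-order on an expression tree gives postfix notation: for each operator, emit left operand, right operand, then the operator.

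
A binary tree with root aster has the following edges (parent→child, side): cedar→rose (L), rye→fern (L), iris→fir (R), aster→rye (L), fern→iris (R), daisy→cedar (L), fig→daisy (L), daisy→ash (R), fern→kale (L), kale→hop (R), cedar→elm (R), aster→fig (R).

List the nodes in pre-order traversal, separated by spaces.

Pre-order visits the node, then its left subtree, then its right subtree.
Visit aster.
At aster: go left to rye.
  Visit rye.
  At rye: go left to fern.
    Visit fern.
    At fern: go left to kale.
      Visit kale.
      At kale: no left child.
      At kale: go right to hop.
        hop is a leaf — visit hop.
    At fern: go right to iris.
      Visit iris.
      At iris: no left child.
      At iris: go right to fir.
        fir is a leaf — visit fir.
  At rye: no right child.
At aster: go right to fig.
  Visit fig.
  At fig: go left to daisy.
    Visit daisy.
    At daisy: go left to cedar.
      Visit cedar.
      At cedar: go left to rose.
        rose is a leaf — visit rose.
      At cedar: go right to elm.
        elm is a leaf — visit elm.
    At daisy: go right to ash.
      ash is a leaf — visit ash.
  At fig: no right child.

aster rye fern kale hop iris fir fig daisy cedar rose elm ash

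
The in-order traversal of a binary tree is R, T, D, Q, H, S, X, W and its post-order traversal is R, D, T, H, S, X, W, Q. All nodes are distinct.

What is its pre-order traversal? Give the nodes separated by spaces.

Q T R D W X S H

The last element of post-order is the root; it splits in-order into left and right subtrees.
Root Q: left subtree has 3 nodes {R, T, D}, right has 4 {H, S, X, W}.
  Root T: left subtree has 1 node {R}, right has 1 {D}.
  Root W: left subtree has 3 nodes {H, S, X}, right has 0 { }.
    Root X: left subtree has 2 nodes {H, S}, right has 0 { }.
      Root S: left subtree has 1 node {H}, right has 0 { }.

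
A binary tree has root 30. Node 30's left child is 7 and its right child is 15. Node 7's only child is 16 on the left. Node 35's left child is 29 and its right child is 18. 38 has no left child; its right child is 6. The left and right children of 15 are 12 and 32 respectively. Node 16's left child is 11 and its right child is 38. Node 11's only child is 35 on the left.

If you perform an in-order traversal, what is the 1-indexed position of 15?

In-order visits the left subtree, then the node, then the right subtree.
At 30: go left to 7.
  At 7: go left to 16.
    At 16: go left to 11.
      At 11: go left to 35.
        At 35: go left to 29.
          29 is a leaf — visit 29.
        Visit 35.
        At 35: go right to 18.
          18 is a leaf — visit 18.
      Visit 11.
      At 11: no right child.
    Visit 16.
    At 16: go right to 38.
      At 38: no left child.
      Visit 38.
      At 38: go right to 6.
        6 is a leaf — visit 6.
  Visit 7.
  At 7: no right child.
Visit 30.
At 30: go right to 15.
  At 15: go left to 12.
    12 is a leaf — visit 12.
  Visit 15.
  At 15: go right to 32.
    32 is a leaf — visit 32.
Full in-order sequence: 29, 35, 18, 11, 16, 38, 6, 7, 30, 12, 15, 32.

11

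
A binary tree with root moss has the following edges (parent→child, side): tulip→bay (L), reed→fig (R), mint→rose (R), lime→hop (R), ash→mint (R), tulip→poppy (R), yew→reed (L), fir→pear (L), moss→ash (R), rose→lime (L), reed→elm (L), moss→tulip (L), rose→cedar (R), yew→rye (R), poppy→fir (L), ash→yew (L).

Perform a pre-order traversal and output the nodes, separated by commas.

moss, tulip, bay, poppy, fir, pear, ash, yew, reed, elm, fig, rye, mint, rose, lime, hop, cedar

Pre-order visits the node, then its left subtree, then its right subtree.
Visit moss.
At moss: go left to tulip.
  Visit tulip.
  At tulip: go left to bay.
    bay is a leaf — visit bay.
  At tulip: go right to poppy.
    Visit poppy.
    At poppy: go left to fir.
      Visit fir.
      At fir: go left to pear.
        pear is a leaf — visit pear.
      At fir: no right child.
    At poppy: no right child.
At moss: go right to ash.
  Visit ash.
  At ash: go left to yew.
    Visit yew.
    At yew: go left to reed.
      Visit reed.
      At reed: go left to elm.
        elm is a leaf — visit elm.
      At reed: go right to fig.
        fig is a leaf — visit fig.
    At yew: go right to rye.
      rye is a leaf — visit rye.
  At ash: go right to mint.
    Visit mint.
    At mint: no left child.
    At mint: go right to rose.
      Visit rose.
      At rose: go left to lime.
        Visit lime.
        At lime: no left child.
        At lime: go right to hop.
          hop is a leaf — visit hop.
      At rose: go right to cedar.
        cedar is a leaf — visit cedar.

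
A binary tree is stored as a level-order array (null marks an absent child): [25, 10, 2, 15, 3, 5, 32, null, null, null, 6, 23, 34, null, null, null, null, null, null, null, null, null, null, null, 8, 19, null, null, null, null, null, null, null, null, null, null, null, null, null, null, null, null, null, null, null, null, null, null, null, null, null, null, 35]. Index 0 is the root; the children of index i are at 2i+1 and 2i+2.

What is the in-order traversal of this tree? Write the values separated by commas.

In-order visits the left subtree, then the node, then the right subtree.
At 25: go left to 10.
  At 10: go left to 15.
    15 is a leaf — visit 15.
  Visit 10.
  At 10: go right to 3.
    At 3: no left child.
    Visit 3.
    At 3: go right to 6.
      6 is a leaf — visit 6.
Visit 25.
At 25: go right to 2.
  At 2: go left to 5.
    At 5: go left to 23.
      At 23: no left child.
      Visit 23.
      At 23: go right to 8.
        8 is a leaf — visit 8.
    Visit 5.
    At 5: go right to 34.
      At 34: go left to 19.
        At 19: no left child.
        Visit 19.
        At 19: go right to 35.
          35 is a leaf — visit 35.
      Visit 34.
      At 34: no right child.
  Visit 2.
  At 2: go right to 32.
    32 is a leaf — visit 32.

15, 10, 3, 6, 25, 23, 8, 5, 19, 35, 34, 2, 32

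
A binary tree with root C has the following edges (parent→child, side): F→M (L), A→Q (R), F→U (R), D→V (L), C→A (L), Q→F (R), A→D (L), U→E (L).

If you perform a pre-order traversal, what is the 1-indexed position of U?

8

Pre-order visits the node, then its left subtree, then its right subtree.
Visit C.
At C: go left to A.
  Visit A.
  At A: go left to D.
    Visit D.
    At D: go left to V.
      V is a leaf — visit V.
    At D: no right child.
  At A: go right to Q.
    Visit Q.
    At Q: no left child.
    At Q: go right to F.
      Visit F.
      At F: go left to M.
        M is a leaf — visit M.
      At F: go right to U.
        Visit U.
        At U: go left to E.
          E is a leaf — visit E.
        At U: no right child.
At C: no right child.
Full pre-order sequence: C, A, D, V, Q, F, M, U, E.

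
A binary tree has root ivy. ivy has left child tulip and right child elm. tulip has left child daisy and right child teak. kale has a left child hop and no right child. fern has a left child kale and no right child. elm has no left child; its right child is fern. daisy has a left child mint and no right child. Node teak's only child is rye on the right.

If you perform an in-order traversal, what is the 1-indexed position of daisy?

In-order visits the left subtree, then the node, then the right subtree.
At ivy: go left to tulip.
  At tulip: go left to daisy.
    At daisy: go left to mint.
      mint is a leaf — visit mint.
    Visit daisy.
    At daisy: no right child.
  Visit tulip.
  At tulip: go right to teak.
    At teak: no left child.
    Visit teak.
    At teak: go right to rye.
      rye is a leaf — visit rye.
Visit ivy.
At ivy: go right to elm.
  At elm: no left child.
  Visit elm.
  At elm: go right to fern.
    At fern: go left to kale.
      At kale: go left to hop.
        hop is a leaf — visit hop.
      Visit kale.
      At kale: no right child.
    Visit fern.
    At fern: no right child.
Full in-order sequence: mint, daisy, tulip, teak, rye, ivy, elm, hop, kale, fern.

2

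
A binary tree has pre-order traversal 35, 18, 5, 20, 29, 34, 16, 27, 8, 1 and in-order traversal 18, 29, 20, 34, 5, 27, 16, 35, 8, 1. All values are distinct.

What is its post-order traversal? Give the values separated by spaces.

29 34 20 27 16 5 18 1 8 35

The first element of pre-order is the root; it splits in-order into left and right subtrees.
Root 35: left subtree has 7 nodes {18, 29, 20, 34, 5, 27, 16}, right has 2 {8, 1}.
  Root 18: left subtree has 0 nodes { }, right has 6 {29, 20, 34, 5, 27, 16}.
    Root 5: left subtree has 3 nodes {29, 20, 34}, right has 2 {27, 16}.
      Root 20: left subtree has 1 node {29}, right has 1 {34}.
      Root 16: left subtree has 1 node {27}, right has 0 { }.
  Root 8: left subtree has 0 nodes { }, right has 1 {1}.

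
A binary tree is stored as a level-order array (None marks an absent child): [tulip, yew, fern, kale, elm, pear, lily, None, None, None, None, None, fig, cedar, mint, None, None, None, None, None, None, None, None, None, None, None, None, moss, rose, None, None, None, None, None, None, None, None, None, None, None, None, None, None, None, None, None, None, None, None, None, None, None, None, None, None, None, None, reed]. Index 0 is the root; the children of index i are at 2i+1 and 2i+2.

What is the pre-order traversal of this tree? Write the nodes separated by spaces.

Pre-order visits the node, then its left subtree, then its right subtree.
Visit tulip.
At tulip: go left to yew.
  Visit yew.
  At yew: go left to kale.
    kale is a leaf — visit kale.
  At yew: go right to elm.
    elm is a leaf — visit elm.
At tulip: go right to fern.
  Visit fern.
  At fern: go left to pear.
    Visit pear.
    At pear: no left child.
    At pear: go right to fig.
      fig is a leaf — visit fig.
  At fern: go right to lily.
    Visit lily.
    At lily: go left to cedar.
      Visit cedar.
      At cedar: go left to moss.
        moss is a leaf — visit moss.
      At cedar: go right to rose.
        Visit rose.
        At rose: go left to reed.
          reed is a leaf — visit reed.
        At rose: no right child.
    At lily: go right to mint.
      mint is a leaf — visit mint.

tulip yew kale elm fern pear fig lily cedar moss rose reed mint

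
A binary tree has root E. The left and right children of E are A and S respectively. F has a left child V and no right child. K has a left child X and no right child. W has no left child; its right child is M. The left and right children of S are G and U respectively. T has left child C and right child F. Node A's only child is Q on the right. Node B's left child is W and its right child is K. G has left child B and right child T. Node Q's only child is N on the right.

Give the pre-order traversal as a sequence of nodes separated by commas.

Pre-order visits the node, then its left subtree, then its right subtree.
Visit E.
At E: go left to A.
  Visit A.
  At A: no left child.
  At A: go right to Q.
    Visit Q.
    At Q: no left child.
    At Q: go right to N.
      N is a leaf — visit N.
At E: go right to S.
  Visit S.
  At S: go left to G.
    Visit G.
    At G: go left to B.
      Visit B.
      At B: go left to W.
        Visit W.
        At W: no left child.
        At W: go right to M.
          M is a leaf — visit M.
      At B: go right to K.
        Visit K.
        At K: go left to X.
          X is a leaf — visit X.
        At K: no right child.
    At G: go right to T.
      Visit T.
      At T: go left to C.
        C is a leaf — visit C.
      At T: go right to F.
        Visit F.
        At F: go left to V.
          V is a leaf — visit V.
        At F: no right child.
  At S: go right to U.
    U is a leaf — visit U.

E, A, Q, N, S, G, B, W, M, K, X, T, C, F, V, U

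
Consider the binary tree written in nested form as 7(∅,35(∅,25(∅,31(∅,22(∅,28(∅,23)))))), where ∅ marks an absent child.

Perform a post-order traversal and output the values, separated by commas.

23, 28, 22, 31, 25, 35, 7

Post-order visits the left subtree, then the right subtree, then the node.
At 7: no left child.
At 7: go right to 35.
  At 35: no left child.
  At 35: go right to 25.
    At 25: no left child.
    At 25: go right to 31.
      At 31: no left child.
      At 31: go right to 22.
        At 22: no left child.
        At 22: go right to 28.
          At 28: no left child.
          At 28: go right to 23.
            23 is a leaf — visit 23.
          Visit 28.
        Visit 22.
      Visit 31.
    Visit 25.
  Visit 35.
Visit 7.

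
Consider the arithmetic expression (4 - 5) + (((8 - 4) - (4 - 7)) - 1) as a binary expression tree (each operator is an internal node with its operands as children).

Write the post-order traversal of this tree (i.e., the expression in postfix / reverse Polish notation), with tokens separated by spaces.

4 5 - 8 4 - 4 7 - - 1 - +

Post-order on an expression tree gives postfix notation: for each operator, emit left operand, right operand, then the operator.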